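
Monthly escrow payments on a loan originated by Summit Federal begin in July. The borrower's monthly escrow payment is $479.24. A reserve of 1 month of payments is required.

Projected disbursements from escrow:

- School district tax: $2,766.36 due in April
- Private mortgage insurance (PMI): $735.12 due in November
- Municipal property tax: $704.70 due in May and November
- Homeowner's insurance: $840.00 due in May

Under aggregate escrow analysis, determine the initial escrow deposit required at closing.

Cushion = 1 × $479.24 = $479.24
Trial balance (start $0, +$479.24 each month, − disbursements):
  Jul: +$479.24 → $479.24
  Aug: +$479.24 → $958.48
  Sep: +$479.24 → $1,437.72
  Oct: +$479.24 → $1,916.96
  Nov: +$479.24 − $1,439.82 → $956.38
  Dec: +$479.24 → $1,435.62
  Jan: +$479.24 → $1,914.86
  Feb: +$479.24 → $2,394.10
  Mar: +$479.24 → $2,873.34
  Apr: +$479.24 − $2,766.36 → $586.22
  May: +$479.24 − $1,544.70 → -$479.24
  Jun: +$479.24 → $0.00
Lowest trial balance = -$479.24 (May)
Initial deposit = cushion − low point = $479.24 − (-$479.24) = $958.48

$958.48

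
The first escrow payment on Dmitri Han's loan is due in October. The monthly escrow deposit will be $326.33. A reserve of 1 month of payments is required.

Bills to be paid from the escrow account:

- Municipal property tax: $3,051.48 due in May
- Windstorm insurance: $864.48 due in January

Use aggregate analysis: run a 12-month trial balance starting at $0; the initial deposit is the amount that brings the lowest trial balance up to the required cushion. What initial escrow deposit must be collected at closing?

Cushion = 1 × $326.33 = $326.33
Trial balance (start $0, +$326.33 each month, − disbursements):
  Oct: +$326.33 → $326.33
  Nov: +$326.33 → $652.66
  Dec: +$326.33 → $978.99
  Jan: +$326.33 − $864.48 → $440.84
  Feb: +$326.33 → $767.17
  Mar: +$326.33 → $1,093.50
  Apr: +$326.33 → $1,419.83
  May: +$326.33 − $3,051.48 → -$1,305.32
  Jun: +$326.33 → -$978.99
  Jul: +$326.33 → -$652.66
  Aug: +$326.33 → -$326.33
  Sep: +$326.33 → $0.00
Lowest trial balance = -$1,305.32 (May)
Initial deposit = cushion − low point = $326.33 − (-$1,305.32) = $1,631.65

$1,631.65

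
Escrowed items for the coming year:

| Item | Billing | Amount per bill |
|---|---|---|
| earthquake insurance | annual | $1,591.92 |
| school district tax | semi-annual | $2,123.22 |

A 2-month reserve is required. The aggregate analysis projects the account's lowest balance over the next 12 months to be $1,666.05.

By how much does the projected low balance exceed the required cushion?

Earthquake insurance — $1,591.92 annually
School district tax — $2,123.22 × 2 = $4,246.44 annually
Annual escrow total = $5,838.36
Monthly = $5,838.36 / 12 = $486.53
Required cushion = 2 × $486.53 = $973.06
Excess over cushion: $1,666.05 − $973.06 = $692.99

$692.99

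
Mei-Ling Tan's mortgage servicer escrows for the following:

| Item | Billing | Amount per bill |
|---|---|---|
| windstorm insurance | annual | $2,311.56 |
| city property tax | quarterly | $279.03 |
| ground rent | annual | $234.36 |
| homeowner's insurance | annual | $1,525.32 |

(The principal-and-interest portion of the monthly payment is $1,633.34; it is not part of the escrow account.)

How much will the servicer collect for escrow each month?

$432.28

Windstorm insurance: $2,311.56/yr
City property tax: $279.03 × 4 = $1,116.12/yr
Ground rent: $234.36/yr
Homeowner's insurance: $1,525.32/yr
Yearly total = $5,187.36
Per month = $5,187.36 ÷ 12 = $432.28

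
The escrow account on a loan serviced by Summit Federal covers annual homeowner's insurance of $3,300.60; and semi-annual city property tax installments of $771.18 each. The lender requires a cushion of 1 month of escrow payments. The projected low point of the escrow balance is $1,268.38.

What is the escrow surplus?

$864.80

Homeowner's insurance: $3,300.60
City property tax: $771.18 × 2 = $1,542.36
Yearly total = $3,300.60 + $1,542.36 = $4,842.96
Monthly escrow = $4,842.96 / 12 = $403.58
Required reserve = 1 × $403.58 = $403.58
Excess over cushion: $1,268.38 − $403.58 = $864.80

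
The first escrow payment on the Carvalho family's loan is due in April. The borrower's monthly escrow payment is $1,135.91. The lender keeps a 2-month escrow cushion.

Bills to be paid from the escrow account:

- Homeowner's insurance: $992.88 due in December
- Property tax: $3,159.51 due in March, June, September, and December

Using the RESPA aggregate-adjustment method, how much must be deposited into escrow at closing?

Cushion = 2 × $1,135.91 = $2,271.82
Trial balance (start $0, +$1,135.91 each month, − disbursements):
  Apr: +$1,135.91 → $1,135.91
  May: +$1,135.91 → $2,271.82
  Jun: +$1,135.91 − $3,159.51 → $248.22
  Jul: +$1,135.91 → $1,384.13
  Aug: +$1,135.91 → $2,520.04
  Sep: +$1,135.91 − $3,159.51 → $496.44
  Oct: +$1,135.91 → $1,632.35
  Nov: +$1,135.91 → $2,768.26
  Dec: +$1,135.91 − $4,152.39 → -$248.22
  Jan: +$1,135.91 → $887.69
  Feb: +$1,135.91 → $2,023.60
  Mar: +$1,135.91 − $3,159.51 → $0.00
Lowest trial balance = -$248.22 (Dec)
Initial deposit = cushion − low point = $2,271.82 − (-$248.22) = $2,520.04

$2,520.04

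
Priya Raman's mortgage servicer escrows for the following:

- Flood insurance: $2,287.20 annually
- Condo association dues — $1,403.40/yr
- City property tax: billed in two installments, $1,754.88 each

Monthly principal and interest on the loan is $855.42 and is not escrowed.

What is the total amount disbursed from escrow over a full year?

$7,200.36

Flood insurance: $2,287.20 annually
Condo association dues: $1,403.40 annually
City property tax: $1,754.88 × 2 = $3,509.76 annually
Combined annual = $2,287.20 + $1,403.40 + $3,509.76 = $7,200.36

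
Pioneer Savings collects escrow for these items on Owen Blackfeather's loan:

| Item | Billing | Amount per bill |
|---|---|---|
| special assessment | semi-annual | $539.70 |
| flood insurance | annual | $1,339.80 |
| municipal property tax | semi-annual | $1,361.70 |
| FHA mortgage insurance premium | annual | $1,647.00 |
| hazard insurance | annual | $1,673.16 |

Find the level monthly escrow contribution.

Special assessment: $539.70 × 2 = $1,079.40
Flood insurance: $1,339.80
Municipal property tax: $1,361.70 × 2 = $2,723.40
FHA mortgage insurance premium: $1,647.00
Hazard insurance: $1,673.16
Yearly total = $8,462.76
Monthly = $8,462.76 / 12 = $705.23

$705.23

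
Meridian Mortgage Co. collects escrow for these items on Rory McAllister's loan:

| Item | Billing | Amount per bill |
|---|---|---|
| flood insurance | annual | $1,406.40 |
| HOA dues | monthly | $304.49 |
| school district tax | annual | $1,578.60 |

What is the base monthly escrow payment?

Flood insurance: $1,406.40 per year
HOA dues: $304.49 × 12 = $3,653.88 per year
School district tax: $1,578.60 per year
Annual escrow total = $6,638.88
Base monthly escrow = $6,638.88 / 12 = $553.24

$553.24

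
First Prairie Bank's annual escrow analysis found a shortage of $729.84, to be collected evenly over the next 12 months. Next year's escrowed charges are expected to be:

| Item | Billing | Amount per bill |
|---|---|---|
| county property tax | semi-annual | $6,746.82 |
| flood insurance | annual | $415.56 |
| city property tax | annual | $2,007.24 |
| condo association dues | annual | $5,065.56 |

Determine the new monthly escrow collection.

$1,809.32

County property tax: $6,746.82 × 2 = $13,493.64 annually
Flood insurance: $415.56 annually
City property tax: $2,007.24 annually
Condo association dues: $5,065.56 annually
Yearly total = $13,493.64 + $415.56 + $2,007.24 + $5,065.56 = $20,982.00
Base monthly escrow = $20,982.00 ÷ 12 = $1,748.50
Shortage per month = $729.84 ÷ 12 = $60.82
Adjusted monthly = $1,748.50 + $60.82 = $1,809.32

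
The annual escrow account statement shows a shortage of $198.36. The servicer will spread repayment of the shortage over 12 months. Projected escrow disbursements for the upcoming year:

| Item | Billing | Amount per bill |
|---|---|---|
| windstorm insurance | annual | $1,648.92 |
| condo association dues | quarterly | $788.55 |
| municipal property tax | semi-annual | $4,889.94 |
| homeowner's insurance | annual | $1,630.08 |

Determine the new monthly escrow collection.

$1,367.62

Windstorm insurance = $1,648.92
Condo association dues = $788.55 × 4 = $3,154.20
Municipal property tax = $4,889.94 × 2 = $9,779.88
Homeowner's insurance = $1,630.08
Total annual escrow = $1,648.92 + $3,154.20 + $9,779.88 + $1,630.08 = $16,213.08
Monthly escrow = $16,213.08 ÷ 12 = $1,351.09
Monthly shortage recovery: $198.36 / 12 = $16.53
New monthly escrow = $1,351.09 + $16.53 = $1,367.62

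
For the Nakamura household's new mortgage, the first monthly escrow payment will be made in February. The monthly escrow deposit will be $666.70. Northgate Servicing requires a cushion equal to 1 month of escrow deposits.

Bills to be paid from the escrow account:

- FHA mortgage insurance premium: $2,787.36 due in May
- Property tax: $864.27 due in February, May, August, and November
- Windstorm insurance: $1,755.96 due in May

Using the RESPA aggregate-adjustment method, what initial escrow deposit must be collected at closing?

Cushion = 1 × $666.70 = $666.70
Trial balance (start $0, +$666.70 each month, − disbursements):
  Feb: +$666.70 − $864.27 → -$197.57
  Mar: +$666.70 → $469.13
  Apr: +$666.70 → $1,135.83
  May: +$666.70 − $5,407.59 → -$3,605.06
  Jun: +$666.70 → -$2,938.36
  Jul: +$666.70 → -$2,271.66
  Aug: +$666.70 − $864.27 → -$2,469.23
  Sep: +$666.70 → -$1,802.53
  Oct: +$666.70 → -$1,135.83
  Nov: +$666.70 − $864.27 → -$1,333.40
  Dec: +$666.70 → -$666.70
  Jan: +$666.70 → $0.00
Lowest trial balance = -$3,605.06 (May)
Initial deposit = cushion − low point = $666.70 − (-$3,605.06) = $4,271.76

$4,271.76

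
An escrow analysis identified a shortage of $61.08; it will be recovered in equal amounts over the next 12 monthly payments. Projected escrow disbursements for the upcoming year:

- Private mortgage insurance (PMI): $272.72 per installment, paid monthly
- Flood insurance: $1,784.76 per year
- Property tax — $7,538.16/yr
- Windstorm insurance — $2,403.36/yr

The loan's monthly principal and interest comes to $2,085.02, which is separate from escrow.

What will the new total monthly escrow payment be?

Private mortgage insurance (PMI) = $272.72 × 12 = $3,272.64 per year
Flood insurance = $1,784.76 per year
Property tax = $7,538.16 per year
Windstorm insurance = $2,403.36 per year
Total per year = $14,998.92
Monthly escrow = $14,998.92 / 12 = $1,249.91
Shortage spread = $61.08 / 12 = $5.09/mo
New monthly escrow = $1,249.91 + $5.09 = $1,255.00

$1,255.00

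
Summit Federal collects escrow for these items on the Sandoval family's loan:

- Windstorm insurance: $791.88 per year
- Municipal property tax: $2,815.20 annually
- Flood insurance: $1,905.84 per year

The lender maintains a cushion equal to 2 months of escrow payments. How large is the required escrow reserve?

Windstorm insurance: $791.88
Municipal property tax: $2,815.20
Flood insurance: $1,905.84
Combined annual = $791.88 + $2,815.20 + $1,905.84 = $5,512.92
Monthly escrow = $5,512.92 ÷ 12 = $459.41
Cushion = 2 × $459.41 = $918.82

$918.82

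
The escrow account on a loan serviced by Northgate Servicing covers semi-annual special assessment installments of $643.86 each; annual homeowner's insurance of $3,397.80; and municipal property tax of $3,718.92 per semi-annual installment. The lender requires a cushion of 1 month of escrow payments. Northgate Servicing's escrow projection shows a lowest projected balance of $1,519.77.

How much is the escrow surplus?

Special assessment = $643.86 × 2 = $1,287.72 annually
Homeowner's insurance = $3,397.80 annually
Municipal property tax = $3,718.92 × 2 = $7,437.84 annually
Combined annual = $12,123.36
Monthly escrow = $12,123.36 / 12 = $1,010.28
Required cushion = 1 × $1,010.28 = $1,010.28
Excess over cushion: $1,519.77 − $1,010.28 = $509.49

$509.49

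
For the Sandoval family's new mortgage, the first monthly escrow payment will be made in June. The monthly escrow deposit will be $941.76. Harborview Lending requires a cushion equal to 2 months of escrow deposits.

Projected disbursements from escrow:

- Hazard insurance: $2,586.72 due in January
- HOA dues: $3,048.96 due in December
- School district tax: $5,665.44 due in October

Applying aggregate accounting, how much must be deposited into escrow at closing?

Cushion = 2 × $941.76 = $1,883.52
Trial balance (start $0, +$941.76 each month, − disbursements):
  Jun: +$941.76 → $941.76
  Jul: +$941.76 → $1,883.52
  Aug: +$941.76 → $2,825.28
  Sep: +$941.76 → $3,767.04
  Oct: +$941.76 − $5,665.44 → -$956.64
  Nov: +$941.76 → -$14.88
  Dec: +$941.76 − $3,048.96 → -$2,122.08
  Jan: +$941.76 − $2,586.72 → -$3,767.04
  Feb: +$941.76 → -$2,825.28
  Mar: +$941.76 → -$1,883.52
  Apr: +$941.76 → -$941.76
  May: +$941.76 → $0.00
Lowest trial balance = -$3,767.04 (Jan)
Initial deposit = cushion − low point = $1,883.52 − (-$3,767.04) = $5,650.56

$5,650.56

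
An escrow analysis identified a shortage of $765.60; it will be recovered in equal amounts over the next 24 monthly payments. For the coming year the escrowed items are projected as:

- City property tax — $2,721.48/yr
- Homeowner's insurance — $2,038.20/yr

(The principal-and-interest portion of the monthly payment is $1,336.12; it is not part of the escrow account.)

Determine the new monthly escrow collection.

$428.54

City property tax = $2,721.48
Homeowner's insurance = $2,038.20
Combined annual = $2,721.48 + $2,038.20 = $4,759.68
Base monthly escrow = $4,759.68 ÷ 12 = $396.64
Shortage spread = $765.60 / 24 = $31.90/mo
New monthly escrow = $396.64 + $31.90 = $428.54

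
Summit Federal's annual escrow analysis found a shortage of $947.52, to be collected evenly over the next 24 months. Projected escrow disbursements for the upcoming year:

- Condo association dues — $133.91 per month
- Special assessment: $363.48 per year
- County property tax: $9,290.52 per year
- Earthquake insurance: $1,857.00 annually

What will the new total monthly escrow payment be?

Condo association dues: $133.91 × 12 = $1,606.92 annually
Special assessment: $363.48 annually
County property tax: $9,290.52 annually
Earthquake insurance: $1,857.00 annually
Combined annual = $13,117.92
Monthly = $13,117.92 / 12 = $1,093.16
Shortage per month = $947.52 / 24 = $39.48
New monthly escrow = $1,093.16 + $39.48 = $1,132.64

$1,132.64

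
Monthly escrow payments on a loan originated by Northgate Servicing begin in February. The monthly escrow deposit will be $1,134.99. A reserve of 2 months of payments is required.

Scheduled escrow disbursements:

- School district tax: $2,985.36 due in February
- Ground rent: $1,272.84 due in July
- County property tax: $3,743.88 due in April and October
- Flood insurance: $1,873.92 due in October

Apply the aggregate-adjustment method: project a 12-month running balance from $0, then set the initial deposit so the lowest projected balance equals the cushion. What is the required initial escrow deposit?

$5,674.95

Cushion = 2 × $1,134.99 = $2,269.98
Trial balance (start $0, +$1,134.99 each month, − disbursements):
  Feb: +$1,134.99 − $2,985.36 → -$1,850.37
  Mar: +$1,134.99 → -$715.38
  Apr: +$1,134.99 − $3,743.88 → -$3,324.27
  May: +$1,134.99 → -$2,189.28
  Jun: +$1,134.99 → -$1,054.29
  Jul: +$1,134.99 − $1,272.84 → -$1,192.14
  Aug: +$1,134.99 → -$57.15
  Sep: +$1,134.99 → $1,077.84
  Oct: +$1,134.99 − $5,617.80 → -$3,404.97
  Nov: +$1,134.99 → -$2,269.98
  Dec: +$1,134.99 → -$1,134.99
  Jan: +$1,134.99 → $0.00
Lowest trial balance = -$3,404.97 (Oct)
Initial deposit = cushion − low point = $2,269.98 − (-$3,404.97) = $5,674.95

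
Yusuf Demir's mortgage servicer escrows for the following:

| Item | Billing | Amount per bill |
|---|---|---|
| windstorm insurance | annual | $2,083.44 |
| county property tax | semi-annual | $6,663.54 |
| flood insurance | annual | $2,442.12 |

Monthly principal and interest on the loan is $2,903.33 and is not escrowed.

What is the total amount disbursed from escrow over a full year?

$17,852.64

Windstorm insurance = $2,083.44 annually
County property tax = $6,663.54 × 2 = $13,327.08 annually
Flood insurance = $2,442.12 annually
Total per year = $17,852.64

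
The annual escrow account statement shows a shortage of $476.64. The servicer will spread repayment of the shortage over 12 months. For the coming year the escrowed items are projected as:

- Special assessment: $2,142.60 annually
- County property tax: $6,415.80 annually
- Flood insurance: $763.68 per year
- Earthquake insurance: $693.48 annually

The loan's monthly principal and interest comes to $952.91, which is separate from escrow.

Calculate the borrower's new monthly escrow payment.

Special assessment — $2,142.60
County property tax — $6,415.80
Flood insurance — $763.68
Earthquake insurance — $693.48
Total per year = $2,142.60 + $6,415.80 + $763.68 + $693.48 = $10,015.56
Monthly = $10,015.56 ÷ 12 = $834.63
Monthly shortage recovery: $476.64 ÷ 12 = $39.72
Adjusted monthly = $834.63 + $39.72 = $874.35

$874.35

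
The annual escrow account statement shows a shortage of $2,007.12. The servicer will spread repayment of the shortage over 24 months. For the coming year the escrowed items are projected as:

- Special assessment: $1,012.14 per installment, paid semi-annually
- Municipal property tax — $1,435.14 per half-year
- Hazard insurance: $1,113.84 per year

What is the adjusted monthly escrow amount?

$584.33

Special assessment = $1,012.14 × 2 = $2,024.28 per year
Municipal property tax = $1,435.14 × 2 = $2,870.28 per year
Hazard insurance = $1,113.84 per year
Total annual escrow = $2,024.28 + $2,870.28 + $1,113.84 = $6,008.40
Base monthly escrow = $6,008.40 ÷ 12 = $500.70
Monthly shortage recovery: $2,007.12 ÷ 24 = $83.63
New monthly escrow = $500.70 + $83.63 = $584.33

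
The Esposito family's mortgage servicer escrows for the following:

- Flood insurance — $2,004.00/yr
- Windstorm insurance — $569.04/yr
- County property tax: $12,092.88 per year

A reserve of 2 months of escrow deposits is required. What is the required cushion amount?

Flood insurance — $2,004.00 per year
Windstorm insurance — $569.04 per year
County property tax — $12,092.88 per year
Yearly total = $2,004.00 + $569.04 + $12,092.88 = $14,665.92
Monthly = $14,665.92 / 12 = $1,222.16
Required cushion = 2 × $1,222.16 = $2,444.32

$2,444.32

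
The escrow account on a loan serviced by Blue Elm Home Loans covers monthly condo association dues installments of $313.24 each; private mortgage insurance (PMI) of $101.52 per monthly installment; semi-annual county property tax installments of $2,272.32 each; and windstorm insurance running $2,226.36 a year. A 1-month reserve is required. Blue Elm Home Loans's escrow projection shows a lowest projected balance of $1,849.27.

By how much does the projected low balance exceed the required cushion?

Condo association dues — $313.24 × 12 = $3,758.88
Private mortgage insurance (PMI) — $101.52 × 12 = $1,218.24
County property tax — $2,272.32 × 2 = $4,544.64
Windstorm insurance — $2,226.36
Yearly total = $3,758.88 + $1,218.24 + $4,544.64 + $2,226.36 = $11,748.12
Base monthly escrow = $11,748.12 / 12 = $979.01
Required reserve = 1 × $979.01 = $979.01
Excess over cushion: $1,849.27 − $979.01 = $870.26

$870.26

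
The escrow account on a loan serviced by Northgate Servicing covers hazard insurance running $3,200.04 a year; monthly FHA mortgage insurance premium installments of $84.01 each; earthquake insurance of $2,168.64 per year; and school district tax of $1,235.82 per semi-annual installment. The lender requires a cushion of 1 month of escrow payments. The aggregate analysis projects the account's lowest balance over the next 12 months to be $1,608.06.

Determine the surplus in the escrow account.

Hazard insurance: $3,200.04
FHA mortgage insurance premium: $84.01 × 12 = $1,008.12
Earthquake insurance: $2,168.64
School district tax: $1,235.82 × 2 = $2,471.64
Total per year = $3,200.04 + $1,008.12 + $2,168.64 + $2,471.64 = $8,848.44
Per month = $8,848.44 / 12 = $737.37
Required reserve = 1 × $737.37 = $737.37
Excess over cushion: $1,608.06 − $737.37 = $870.69

$870.69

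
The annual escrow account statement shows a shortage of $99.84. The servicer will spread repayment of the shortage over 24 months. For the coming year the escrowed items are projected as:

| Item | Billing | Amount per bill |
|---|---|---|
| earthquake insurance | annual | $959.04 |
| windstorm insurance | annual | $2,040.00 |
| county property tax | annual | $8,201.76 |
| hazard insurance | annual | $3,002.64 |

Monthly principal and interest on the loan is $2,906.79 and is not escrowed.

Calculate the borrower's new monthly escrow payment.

$1,187.78

Earthquake insurance: $959.04 per year
Windstorm insurance: $2,040.00 per year
County property tax: $8,201.76 per year
Hazard insurance: $3,002.64 per year
Total per year = $959.04 + $2,040.00 + $8,201.76 + $3,002.64 = $14,203.44
Monthly escrow = $14,203.44 / 12 = $1,183.62
Monthly shortage recovery: $99.84 ÷ 24 = $4.16
Adjusted monthly = $1,183.62 + $4.16 = $1,187.78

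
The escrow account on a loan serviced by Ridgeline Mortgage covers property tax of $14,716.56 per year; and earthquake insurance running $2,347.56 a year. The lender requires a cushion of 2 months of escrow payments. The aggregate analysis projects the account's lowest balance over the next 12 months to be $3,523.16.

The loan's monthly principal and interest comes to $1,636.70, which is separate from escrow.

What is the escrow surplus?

Property tax = $14,716.56 per year
Earthquake insurance = $2,347.56 per year
Total annual escrow = $14,716.56 + $2,347.56 = $17,064.12
Per month = $17,064.12 / 12 = $1,422.01
Required reserve = 2 × $1,422.01 = $2,844.02
Excess over cushion: $3,523.16 − $2,844.02 = $679.14

$679.14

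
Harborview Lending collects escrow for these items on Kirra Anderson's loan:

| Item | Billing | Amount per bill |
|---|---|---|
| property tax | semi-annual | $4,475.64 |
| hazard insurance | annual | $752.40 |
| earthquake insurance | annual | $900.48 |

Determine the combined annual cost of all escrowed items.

$10,604.16

Property tax = $4,475.64 × 2 = $8,951.28 per year
Hazard insurance = $752.40 per year
Earthquake insurance = $900.48 per year
Combined annual = $8,951.28 + $752.40 + $900.48 = $10,604.16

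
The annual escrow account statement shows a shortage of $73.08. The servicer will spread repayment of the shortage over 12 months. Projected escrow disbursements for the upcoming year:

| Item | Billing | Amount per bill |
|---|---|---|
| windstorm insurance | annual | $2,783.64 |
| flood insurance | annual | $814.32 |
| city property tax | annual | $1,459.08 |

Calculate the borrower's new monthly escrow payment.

$427.51

Windstorm insurance — $2,783.64/yr
Flood insurance — $814.32/yr
City property tax — $1,459.08/yr
Total annual escrow = $2,783.64 + $814.32 + $1,459.08 = $5,057.04
Monthly = $5,057.04 / 12 = $421.42
Shortage per month = $73.08 / 12 = $6.09
Adjusted monthly = $421.42 + $6.09 = $427.51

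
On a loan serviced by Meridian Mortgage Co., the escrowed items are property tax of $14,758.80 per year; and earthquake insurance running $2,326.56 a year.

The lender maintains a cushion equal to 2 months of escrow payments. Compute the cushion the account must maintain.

$2,847.56

Property tax: $14,758.80 annually
Earthquake insurance: $2,326.56 annually
Combined annual = $14,758.80 + $2,326.56 = $17,085.36
Base monthly escrow = $17,085.36 / 12 = $1,423.78
Reserve = 2 × $1,423.78 = $2,847.56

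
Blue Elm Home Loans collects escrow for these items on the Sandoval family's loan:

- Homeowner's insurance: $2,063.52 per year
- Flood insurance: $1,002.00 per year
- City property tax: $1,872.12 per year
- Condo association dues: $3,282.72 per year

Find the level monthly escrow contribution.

Homeowner's insurance — $2,063.52 annually
Flood insurance — $1,002.00 annually
City property tax — $1,872.12 annually
Condo association dues — $3,282.72 annually
Annual escrow total = $2,063.52 + $1,002.00 + $1,872.12 + $3,282.72 = $8,220.36
Monthly escrow = $8,220.36 ÷ 12 = $685.03

$685.03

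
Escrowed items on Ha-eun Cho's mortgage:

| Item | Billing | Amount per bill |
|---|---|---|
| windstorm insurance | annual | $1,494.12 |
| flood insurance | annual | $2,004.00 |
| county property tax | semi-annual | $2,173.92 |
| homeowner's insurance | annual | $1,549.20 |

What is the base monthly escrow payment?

Windstorm insurance — $1,494.12 annually
Flood insurance — $2,004.00 annually
County property tax — $2,173.92 × 2 = $4,347.84 annually
Homeowner's insurance — $1,549.20 annually
Combined annual = $9,395.16
Monthly escrow = $9,395.16 / 12 = $782.93

$782.93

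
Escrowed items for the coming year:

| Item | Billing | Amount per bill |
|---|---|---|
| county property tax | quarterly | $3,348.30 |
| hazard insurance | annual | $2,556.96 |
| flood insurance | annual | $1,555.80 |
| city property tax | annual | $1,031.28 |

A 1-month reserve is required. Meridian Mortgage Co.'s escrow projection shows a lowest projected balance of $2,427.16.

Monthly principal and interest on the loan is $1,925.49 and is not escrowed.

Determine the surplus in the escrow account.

$882.39

County property tax — $3,348.30 × 4 = $13,393.20 annually
Hazard insurance — $2,556.96 annually
Flood insurance — $1,555.80 annually
City property tax — $1,031.28 annually
Combined annual = $13,393.20 + $2,556.96 + $1,555.80 + $1,031.28 = $18,537.24
Monthly escrow = $18,537.24 ÷ 12 = $1,544.77
Required cushion = 1 × $1,544.77 = $1,544.77
Surplus = $2,427.16 − $1,544.77 = $882.39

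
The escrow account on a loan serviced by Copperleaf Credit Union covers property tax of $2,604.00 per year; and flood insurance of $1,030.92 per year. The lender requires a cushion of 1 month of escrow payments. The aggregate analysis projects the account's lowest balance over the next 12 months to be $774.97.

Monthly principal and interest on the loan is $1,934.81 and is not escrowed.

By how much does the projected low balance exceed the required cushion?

Property tax: $2,604.00 annually
Flood insurance: $1,030.92 annually
Annual escrow total = $2,604.00 + $1,030.92 = $3,634.92
Monthly = $3,634.92 ÷ 12 = $302.91
Cushion = 1 × $302.91 = $302.91
Surplus = $774.97 − $302.91 = $472.06

$472.06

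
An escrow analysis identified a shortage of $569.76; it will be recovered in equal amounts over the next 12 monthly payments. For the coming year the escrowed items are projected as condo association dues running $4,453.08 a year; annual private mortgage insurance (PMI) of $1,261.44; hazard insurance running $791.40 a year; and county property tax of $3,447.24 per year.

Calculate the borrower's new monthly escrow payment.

Condo association dues = $4,453.08 annually
Private mortgage insurance (PMI) = $1,261.44 annually
Hazard insurance = $791.40 annually
County property tax = $3,447.24 annually
Yearly total = $4,453.08 + $1,261.44 + $791.40 + $3,447.24 = $9,953.16
Monthly = $9,953.16 ÷ 12 = $829.43
Shortage per month = $569.76 / 12 = $47.48
New monthly escrow = $829.43 + $47.48 = $876.91

$876.91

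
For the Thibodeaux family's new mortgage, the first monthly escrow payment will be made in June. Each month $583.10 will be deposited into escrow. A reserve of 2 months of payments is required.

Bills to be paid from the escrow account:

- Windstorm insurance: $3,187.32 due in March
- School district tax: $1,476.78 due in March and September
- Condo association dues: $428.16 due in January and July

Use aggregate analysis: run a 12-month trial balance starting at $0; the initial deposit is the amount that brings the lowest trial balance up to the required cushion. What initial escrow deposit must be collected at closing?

$2,332.40

Cushion = 2 × $583.10 = $1,166.20
Trial balance (start $0, +$583.10 each month, − disbursements):
  Jun: +$583.10 → $583.10
  Jul: +$583.10 − $428.16 → $738.04
  Aug: +$583.10 → $1,321.14
  Sep: +$583.10 − $1,476.78 → $427.46
  Oct: +$583.10 → $1,010.56
  Nov: +$583.10 → $1,593.66
  Dec: +$583.10 → $2,176.76
  Jan: +$583.10 − $428.16 → $2,331.70
  Feb: +$583.10 → $2,914.80
  Mar: +$583.10 − $4,664.10 → -$1,166.20
  Apr: +$583.10 → -$583.10
  May: +$583.10 → $0.00
Lowest trial balance = -$1,166.20 (Mar)
Initial deposit = cushion − low point = $1,166.20 − (-$1,166.20) = $2,332.40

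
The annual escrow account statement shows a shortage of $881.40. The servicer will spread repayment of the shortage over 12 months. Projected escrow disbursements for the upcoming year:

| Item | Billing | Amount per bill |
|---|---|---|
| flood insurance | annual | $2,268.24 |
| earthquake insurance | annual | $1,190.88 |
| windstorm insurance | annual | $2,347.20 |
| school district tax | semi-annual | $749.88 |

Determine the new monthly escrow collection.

Flood insurance = $2,268.24
Earthquake insurance = $1,190.88
Windstorm insurance = $2,347.20
School district tax = $749.88 × 2 = $1,499.76
Annual escrow total = $2,268.24 + $1,190.88 + $2,347.20 + $1,499.76 = $7,306.08
Per month = $7,306.08 ÷ 12 = $608.84
Shortage spread = $881.40 / 12 = $73.45/mo
Adjusted monthly = $608.84 + $73.45 = $682.29

$682.29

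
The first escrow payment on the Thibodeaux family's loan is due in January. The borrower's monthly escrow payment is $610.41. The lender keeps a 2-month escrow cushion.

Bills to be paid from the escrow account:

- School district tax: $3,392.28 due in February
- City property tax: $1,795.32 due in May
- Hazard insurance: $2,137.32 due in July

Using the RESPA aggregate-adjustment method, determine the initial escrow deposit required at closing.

Cushion = 2 × $610.41 = $1,220.82
Trial balance (start $0, +$610.41 each month, − disbursements):
  Jan: +$610.41 → $610.41
  Feb: +$610.41 − $3,392.28 → -$2,171.46
  Mar: +$610.41 → -$1,561.05
  Apr: +$610.41 → -$950.64
  May: +$610.41 − $1,795.32 → -$2,135.55
  Jun: +$610.41 → -$1,525.14
  Jul: +$610.41 − $2,137.32 → -$3,052.05
  Aug: +$610.41 → -$2,441.64
  Sep: +$610.41 → -$1,831.23
  Oct: +$610.41 → -$1,220.82
  Nov: +$610.41 → -$610.41
  Dec: +$610.41 → $0.00
Lowest trial balance = -$3,052.05 (Jul)
Initial deposit = cushion − low point = $1,220.82 − (-$3,052.05) = $4,272.87

$4,272.87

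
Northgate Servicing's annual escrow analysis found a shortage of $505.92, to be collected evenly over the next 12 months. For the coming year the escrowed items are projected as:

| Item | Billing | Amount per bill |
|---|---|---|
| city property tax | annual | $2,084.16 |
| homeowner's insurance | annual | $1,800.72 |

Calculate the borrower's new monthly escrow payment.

City property tax = $2,084.16 per year
Homeowner's insurance = $1,800.72 per year
Yearly total = $2,084.16 + $1,800.72 = $3,884.88
Monthly = $3,884.88 / 12 = $323.74
Monthly shortage recovery: $505.92 ÷ 12 = $42.16
New monthly escrow = $323.74 + $42.16 = $365.90

$365.90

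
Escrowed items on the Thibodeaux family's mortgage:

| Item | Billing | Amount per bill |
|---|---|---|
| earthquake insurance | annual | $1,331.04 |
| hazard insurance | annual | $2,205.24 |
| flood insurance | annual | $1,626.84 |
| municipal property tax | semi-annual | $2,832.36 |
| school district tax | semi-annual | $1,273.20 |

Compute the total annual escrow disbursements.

Earthquake insurance: $1,331.04/yr
Hazard insurance: $2,205.24/yr
Flood insurance: $1,626.84/yr
Municipal property tax: $2,832.36 × 2 = $5,664.72/yr
School district tax: $1,273.20 × 2 = $2,546.40/yr
Total annual escrow = $1,331.04 + $2,205.24 + $1,626.84 + $5,664.72 + $2,546.40 = $13,374.24

$13,374.24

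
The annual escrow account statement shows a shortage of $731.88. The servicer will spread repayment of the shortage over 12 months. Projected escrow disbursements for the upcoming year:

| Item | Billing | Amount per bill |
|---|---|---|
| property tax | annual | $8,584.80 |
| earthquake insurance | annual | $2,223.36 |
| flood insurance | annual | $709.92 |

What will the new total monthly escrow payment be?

Property tax = $8,584.80 per year
Earthquake insurance = $2,223.36 per year
Flood insurance = $709.92 per year
Total annual escrow = $8,584.80 + $2,223.36 + $709.92 = $11,518.08
Per month = $11,518.08 ÷ 12 = $959.84
Shortage per month = $731.88 / 12 = $60.99
New monthly escrow = $959.84 + $60.99 = $1,020.83

$1,020.83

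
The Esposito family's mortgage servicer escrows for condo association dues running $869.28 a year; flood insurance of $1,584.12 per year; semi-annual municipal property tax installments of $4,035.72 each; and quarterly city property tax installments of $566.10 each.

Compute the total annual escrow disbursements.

$12,789.24

Condo association dues: $869.28 annually
Flood insurance: $1,584.12 annually
Municipal property tax: $4,035.72 × 2 = $8,071.44 annually
City property tax: $566.10 × 4 = $2,264.40 annually
Total per year = $12,789.24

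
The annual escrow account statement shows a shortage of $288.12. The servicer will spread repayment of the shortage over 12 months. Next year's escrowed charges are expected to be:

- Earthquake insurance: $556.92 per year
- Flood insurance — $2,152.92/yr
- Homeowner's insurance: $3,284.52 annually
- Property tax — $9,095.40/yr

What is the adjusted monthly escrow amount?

Earthquake insurance — $556.92/yr
Flood insurance — $2,152.92/yr
Homeowner's insurance — $3,284.52/yr
Property tax — $9,095.40/yr
Total annual escrow = $556.92 + $2,152.92 + $3,284.52 + $9,095.40 = $15,089.76
Monthly escrow = $15,089.76 / 12 = $1,257.48
Shortage spread = $288.12 ÷ 12 = $24.01/mo
New monthly escrow = $1,257.48 + $24.01 = $1,281.49

$1,281.49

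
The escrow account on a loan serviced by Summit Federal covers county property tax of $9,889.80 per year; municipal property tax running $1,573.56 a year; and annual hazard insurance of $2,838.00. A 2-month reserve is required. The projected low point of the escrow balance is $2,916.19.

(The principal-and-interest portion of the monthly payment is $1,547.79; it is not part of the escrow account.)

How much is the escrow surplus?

County property tax = $9,889.80
Municipal property tax = $1,573.56
Hazard insurance = $2,838.00
Annual escrow total = $9,889.80 + $1,573.56 + $2,838.00 = $14,301.36
Monthly escrow = $14,301.36 / 12 = $1,191.78
Required cushion = 2 × $1,191.78 = $2,383.56
Excess over cushion: $2,916.19 − $2,383.56 = $532.63

$532.63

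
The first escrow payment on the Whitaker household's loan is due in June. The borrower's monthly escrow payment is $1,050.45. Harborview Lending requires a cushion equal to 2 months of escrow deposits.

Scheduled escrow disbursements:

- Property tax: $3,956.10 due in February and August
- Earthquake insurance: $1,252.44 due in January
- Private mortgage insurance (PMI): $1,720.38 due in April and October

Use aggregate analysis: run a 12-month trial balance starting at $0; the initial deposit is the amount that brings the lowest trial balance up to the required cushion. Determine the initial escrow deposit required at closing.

Cushion = 2 × $1,050.45 = $2,100.90
Trial balance (start $0, +$1,050.45 each month, − disbursements):
  Jun: +$1,050.45 → $1,050.45
  Jul: +$1,050.45 → $2,100.90
  Aug: +$1,050.45 − $3,956.10 → -$804.75
  Sep: +$1,050.45 → $245.70
  Oct: +$1,050.45 − $1,720.38 → -$424.23
  Nov: +$1,050.45 → $626.22
  Dec: +$1,050.45 → $1,676.67
  Jan: +$1,050.45 − $1,252.44 → $1,474.68
  Feb: +$1,050.45 − $3,956.10 → -$1,430.97
  Mar: +$1,050.45 → -$380.52
  Apr: +$1,050.45 − $1,720.38 → -$1,050.45
  May: +$1,050.45 → $0.00
Lowest trial balance = -$1,430.97 (Feb)
Initial deposit = cushion − low point = $2,100.90 − (-$1,430.97) = $3,531.87

$3,531.87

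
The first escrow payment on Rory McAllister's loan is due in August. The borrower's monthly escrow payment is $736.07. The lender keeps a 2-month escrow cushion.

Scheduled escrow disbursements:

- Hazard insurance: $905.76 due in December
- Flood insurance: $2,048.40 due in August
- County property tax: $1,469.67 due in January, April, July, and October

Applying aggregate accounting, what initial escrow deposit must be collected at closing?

$2,949.22

Cushion = 2 × $736.07 = $1,472.14
Trial balance (start $0, +$736.07 each month, − disbursements):
  Aug: +$736.07 − $2,048.40 → -$1,312.33
  Sep: +$736.07 → -$576.26
  Oct: +$736.07 − $1,469.67 → -$1,309.86
  Nov: +$736.07 → -$573.79
  Dec: +$736.07 − $905.76 → -$743.48
  Jan: +$736.07 − $1,469.67 → -$1,477.08
  Feb: +$736.07 → -$741.01
  Mar: +$736.07 → -$4.94
  Apr: +$736.07 − $1,469.67 → -$738.54
  May: +$736.07 → -$2.47
  Jun: +$736.07 → $733.60
  Jul: +$736.07 − $1,469.67 → $0.00
Lowest trial balance = -$1,477.08 (Jan)
Initial deposit = cushion − low point = $1,472.14 − (-$1,477.08) = $2,949.22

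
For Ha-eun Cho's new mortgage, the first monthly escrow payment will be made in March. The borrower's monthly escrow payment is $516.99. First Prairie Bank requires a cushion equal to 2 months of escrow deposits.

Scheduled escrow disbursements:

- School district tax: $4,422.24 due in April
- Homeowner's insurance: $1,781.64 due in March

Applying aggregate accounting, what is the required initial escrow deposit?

$6,203.88

Cushion = 2 × $516.99 = $1,033.98
Trial balance (start $0, +$516.99 each month, − disbursements):
  Mar: +$516.99 − $1,781.64 → -$1,264.65
  Apr: +$516.99 − $4,422.24 → -$5,169.90
  May: +$516.99 → -$4,652.91
  Jun: +$516.99 → -$4,135.92
  Jul: +$516.99 → -$3,618.93
  Aug: +$516.99 → -$3,101.94
  Sep: +$516.99 → -$2,584.95
  Oct: +$516.99 → -$2,067.96
  Nov: +$516.99 → -$1,550.97
  Dec: +$516.99 → -$1,033.98
  Jan: +$516.99 → -$516.99
  Feb: +$516.99 → $0.00
Lowest trial balance = -$5,169.90 (Apr)
Initial deposit = cushion − low point = $1,033.98 − (-$5,169.90) = $6,203.88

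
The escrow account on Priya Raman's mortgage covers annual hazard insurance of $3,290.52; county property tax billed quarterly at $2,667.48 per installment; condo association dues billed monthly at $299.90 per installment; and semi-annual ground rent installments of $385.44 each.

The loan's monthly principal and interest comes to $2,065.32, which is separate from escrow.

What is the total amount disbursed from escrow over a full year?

$18,330.12

Hazard insurance — $3,290.52 annually
County property tax — $2,667.48 × 4 = $10,669.92 annually
Condo association dues — $299.90 × 12 = $3,598.80 annually
Ground rent — $385.44 × 2 = $770.88 annually
Annual escrow total = $18,330.12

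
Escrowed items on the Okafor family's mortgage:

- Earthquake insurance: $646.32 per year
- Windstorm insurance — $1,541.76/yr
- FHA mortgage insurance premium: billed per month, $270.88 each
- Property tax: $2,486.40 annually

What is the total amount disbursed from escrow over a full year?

Earthquake insurance — $646.32 annually
Windstorm insurance — $1,541.76 annually
FHA mortgage insurance premium — $270.88 × 12 = $3,250.56 annually
Property tax — $2,486.40 annually
Total annual escrow = $646.32 + $1,541.76 + $3,250.56 + $2,486.40 = $7,925.04

$7,925.04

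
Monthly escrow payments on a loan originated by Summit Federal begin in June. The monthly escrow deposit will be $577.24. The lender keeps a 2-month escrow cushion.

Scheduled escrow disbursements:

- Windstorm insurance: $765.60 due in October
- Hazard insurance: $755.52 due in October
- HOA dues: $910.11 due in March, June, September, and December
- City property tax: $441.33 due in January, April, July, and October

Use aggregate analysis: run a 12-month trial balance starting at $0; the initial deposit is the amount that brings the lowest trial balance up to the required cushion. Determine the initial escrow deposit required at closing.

Cushion = 2 × $577.24 = $1,154.48
Trial balance (start $0, +$577.24 each month, − disbursements):
  Jun: +$577.24 − $910.11 → -$332.87
  Jul: +$577.24 − $441.33 → -$196.96
  Aug: +$577.24 → $380.28
  Sep: +$577.24 − $910.11 → $47.41
  Oct: +$577.24 − $1,962.45 → -$1,337.80
  Nov: +$577.24 → -$760.56
  Dec: +$577.24 − $910.11 → -$1,093.43
  Jan: +$577.24 − $441.33 → -$957.52
  Feb: +$577.24 → -$380.28
  Mar: +$577.24 − $910.11 → -$713.15
  Apr: +$577.24 − $441.33 → -$577.24
  May: +$577.24 → $0.00
Lowest trial balance = -$1,337.80 (Oct)
Initial deposit = cushion − low point = $1,154.48 − (-$1,337.80) = $2,492.28

$2,492.28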